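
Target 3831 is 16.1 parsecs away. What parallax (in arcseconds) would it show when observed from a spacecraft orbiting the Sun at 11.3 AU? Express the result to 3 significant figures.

p (arcsec) = B (AU) / d (pc).
p = 11.3 / 16.1 = 0.70186 arcsec.

0.702 arcsec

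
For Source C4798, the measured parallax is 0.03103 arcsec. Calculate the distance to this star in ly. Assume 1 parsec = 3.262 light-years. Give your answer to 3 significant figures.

d = 1/p = 1/0.03103 = 32.227 pc.
In light-years: 32.227 × 3.262 = 105.12 ly.

105 ly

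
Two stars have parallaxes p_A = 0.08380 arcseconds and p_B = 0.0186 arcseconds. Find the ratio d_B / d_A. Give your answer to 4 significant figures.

Since d = 1/p, d_B/d_A = p_A/p_B.
= 0.08380 / 0.0186 = 4.5054.

4.505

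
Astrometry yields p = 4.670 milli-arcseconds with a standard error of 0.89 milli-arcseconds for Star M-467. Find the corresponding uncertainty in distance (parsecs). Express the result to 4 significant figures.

d = 1/p, so σ_d = σ_p / p².
σ_d = 0.000890 / (0.004670)² = 0.000890 / 0.000021809 = 40.809 pc.

40.81 pc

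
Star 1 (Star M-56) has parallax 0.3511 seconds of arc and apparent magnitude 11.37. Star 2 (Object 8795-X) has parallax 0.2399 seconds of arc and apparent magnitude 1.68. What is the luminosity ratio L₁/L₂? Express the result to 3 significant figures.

L₁/L₂ = 6.21 × 10^-5

d₁ = 1/p₁ = 1/0.3511″ = 2.8482 pc; d₂ = 1/p₂ = 1/0.2399″ = 4.1684 pc.
M₁ = m₁ − 5 log₁₀ d₁ + 5 = 11.37 − 2.2729 + 5 = 14.0971.
M₂ = 1.68 − 3.0998 + 5 = 3.5802.
L₁/L₂ = 10^(0.4(M₂ − M₁)) = 10^(0.4 × (-10.5169)) = 10^(-4.20676) = 0.000062121.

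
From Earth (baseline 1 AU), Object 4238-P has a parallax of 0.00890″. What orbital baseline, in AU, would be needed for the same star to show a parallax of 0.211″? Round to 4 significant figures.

23.71 AU

Parallax scales linearly with baseline: p ∝ B, so B = p_target / p_Earth × 1 AU.
B = 0.211 / 0.00890 = 23.708 AU.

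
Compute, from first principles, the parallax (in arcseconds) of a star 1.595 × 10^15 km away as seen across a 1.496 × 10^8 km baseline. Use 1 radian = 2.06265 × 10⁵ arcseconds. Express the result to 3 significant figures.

0.0193 arcsec

θ ≈ B/d = (1.496 × 10^8) / (1.595 × 10^15) = 9.3793 × 10^-8 rad.
In arcseconds: 9.3793 × 10^-8 × 206265 = 0.019346″.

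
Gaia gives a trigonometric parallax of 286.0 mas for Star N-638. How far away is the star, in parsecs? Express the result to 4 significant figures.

3.497 pc

p = 286.0 mas = 0.2860 arcsec.
d = 1/p = 1/0.2860 = 3.4965 pc.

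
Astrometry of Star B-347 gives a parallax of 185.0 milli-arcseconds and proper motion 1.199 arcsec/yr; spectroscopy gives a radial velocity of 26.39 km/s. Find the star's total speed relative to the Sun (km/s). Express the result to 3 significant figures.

40.5 km/s

d = 1/p = 1/0.1850″ = 5.4054 pc.
v_t = 4.740 μ d = 4.740 × 1.199 × 5.4054 = 30.72 km/s.
v = √(v_r² + v_t²) = √(26.39² + 30.72²) = √1640.15 = 40.499 km/s.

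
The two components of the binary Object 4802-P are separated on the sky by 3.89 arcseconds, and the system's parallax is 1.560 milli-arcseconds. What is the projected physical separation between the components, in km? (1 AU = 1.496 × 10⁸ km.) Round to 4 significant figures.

d = 1/p = 1/0.001560″ = 641.03 pc.
At distance d (pc), an angle of θ arcsec spans θ·d AU: s = 3.89 × 641.03 = 2493.6 AU.
= 2493.6 × 1.496 × 10⁸ km = 3.7304 × 10^11 km.

3.730 × 10^11 km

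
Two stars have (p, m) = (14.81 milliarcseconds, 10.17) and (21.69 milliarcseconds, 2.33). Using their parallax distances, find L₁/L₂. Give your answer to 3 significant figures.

L₁/L₂ = 0.00157

d₁ = 1/p₁ = 1/0.01481″ = 67.522 pc; d₂ = 1/p₂ = 1/0.02169″ = 46.104 pc.
M₁ = m₁ − 5 log₁₀ d₁ + 5 = 10.17 − 9.1472 + 5 = 6.0228.
M₂ = 2.33 − 8.3187 + 5 = -0.9887.
L₁/L₂ = 10^(0.4(M₂ − M₁)) = 10^(0.4 × (-7.0115)) = 10^(-2.80460) = 0.0015682.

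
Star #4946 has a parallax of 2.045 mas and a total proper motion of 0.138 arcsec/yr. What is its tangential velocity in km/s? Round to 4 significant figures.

d = 1/p = 1/0.002045″ = 489 pc.
v_t = 4.74 × μ × d = 4.74 × 0.138 × 489 = 319.86 km/s.

319.9 km/s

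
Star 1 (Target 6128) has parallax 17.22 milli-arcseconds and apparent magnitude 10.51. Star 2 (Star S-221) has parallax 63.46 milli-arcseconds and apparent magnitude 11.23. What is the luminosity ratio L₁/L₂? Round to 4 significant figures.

L₁/L₂ = 26.36

d₁ = 1/p₁ = 1/0.01722″ = 58.072 pc; d₂ = 1/p₂ = 1/0.06346″ = 15.758 pc.
M₁ = m₁ − 5 log₁₀ d₁ + 5 = 10.51 − 8.8198 + 5 = 6.6902.
M₂ = 11.23 − 5.9875 + 5 = 10.2425.
L₁/L₂ = 10^(0.4(M₂ − M₁)) = 10^(0.4 × 3.5523) = 10^1.42092 = 26.358.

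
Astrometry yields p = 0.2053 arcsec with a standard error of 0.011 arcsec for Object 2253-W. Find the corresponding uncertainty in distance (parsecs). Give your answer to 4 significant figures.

d = 1/p, so σ_d = σ_p / p².
σ_d = 0.0110 / (0.2053)² = 0.0110 / 0.042148 = 0.26099 pc.

0.2610 pc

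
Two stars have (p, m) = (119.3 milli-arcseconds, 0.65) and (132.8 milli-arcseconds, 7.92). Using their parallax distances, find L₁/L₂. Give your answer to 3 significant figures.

d₁ = 1/p₁ = 1/0.1193″ = 8.3822 pc; d₂ = 1/p₂ = 1/0.1328″ = 7.5301 pc.
M₁ = m₁ − 5 log₁₀ d₁ + 5 = 0.65 − 4.6168 + 5 = 1.0332.
M₂ = 7.92 − 4.3840 + 5 = 8.5360.
L₁/L₂ = 10^(0.4(M₂ − M₁)) = 10^(0.4 × 7.5028) = 10^3.00112 = 1002.6.

L₁/L₂ = 1000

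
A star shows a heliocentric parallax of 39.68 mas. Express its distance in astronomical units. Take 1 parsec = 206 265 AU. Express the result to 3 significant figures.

p = 39.68 mas = 0.03968 arcsec.
d = 1/p = 1/0.03968 = 25.202 pc.
In AU: 25.202 × 206265 = 5.1983 × 10^6 AU.

5.20 × 10^6 AU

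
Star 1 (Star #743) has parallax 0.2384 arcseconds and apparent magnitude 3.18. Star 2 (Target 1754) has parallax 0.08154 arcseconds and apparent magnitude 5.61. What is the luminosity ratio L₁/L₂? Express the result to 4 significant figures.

d₁ = 1/p₁ = 1/0.2384″ = 4.1946 pc; d₂ = 1/p₂ = 1/0.08154″ = 12.264 pc.
M₁ = m₁ − 5 log₁₀ d₁ + 5 = 3.18 − 3.1135 + 5 = 5.0665.
M₂ = 5.61 − 5.4432 + 5 = 5.1668.
L₁/L₂ = 10^(0.4(M₂ − M₁)) = 10^(0.4 × 0.1003) = 10^0.04012 = 1.0968.

L₁/L₂ = 1.097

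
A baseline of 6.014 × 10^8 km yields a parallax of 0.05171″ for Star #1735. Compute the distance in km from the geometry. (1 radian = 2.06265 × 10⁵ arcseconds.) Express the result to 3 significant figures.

2.40 × 10^15 km

θ = 0.05171″ = 0.05171/206265 = 2.5070 × 10^-7 rad.
d = B/θ = (6.014 × 10^8) / (2.5070 × 10^-7) = 2.3989 × 10^15 km.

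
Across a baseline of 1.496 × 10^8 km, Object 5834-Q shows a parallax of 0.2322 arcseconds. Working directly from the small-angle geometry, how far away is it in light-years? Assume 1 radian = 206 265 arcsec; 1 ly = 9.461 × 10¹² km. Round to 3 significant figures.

14.0 ly

θ = 0.2322″ = 0.2322/206265 = 1.1257 × 10^-6 rad.
d = B/θ = (1.496 × 10^8) / (1.1257 × 10^-6) = 1.3290 × 10^14 km = (1.3290 × 10^14) / (9.461 × 10^12) ly = 14.047 ly.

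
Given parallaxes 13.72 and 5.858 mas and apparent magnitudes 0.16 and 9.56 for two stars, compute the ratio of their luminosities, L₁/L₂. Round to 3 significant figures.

d₁ = 1/p₁ = 1/0.01372″ = 72.886 pc; d₂ = 1/p₂ = 1/0.005858″ = 170.71 pc.
M₁ = m₁ − 5 log₁₀ d₁ + 5 = 0.16 − 9.3132 + 5 = -4.1532.
M₂ = 9.56 − 11.1613 + 5 = 3.3987.
L₁/L₂ = 10^(0.4(M₂ − M₁)) = 10^(0.4 × 7.5519) = 10^3.02076 = 1049.

L₁/L₂ = 1050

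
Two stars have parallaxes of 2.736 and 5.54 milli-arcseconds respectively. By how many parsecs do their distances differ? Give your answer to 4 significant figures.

185.0 pc

d_A = 1/0.002736″ = 365.5 pc; d_B = 1/0.005540″ = 180.51 pc.
|d_B − d_A| = |180.51 − 365.5| = 184.99 pc.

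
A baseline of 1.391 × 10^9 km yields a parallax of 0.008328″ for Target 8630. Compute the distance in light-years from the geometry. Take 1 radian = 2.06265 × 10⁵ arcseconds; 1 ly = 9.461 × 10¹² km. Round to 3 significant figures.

3640 ly

θ = 0.008328″ = 0.008328/206265 = 4.0375 × 10^-8 rad.
d = B/θ = (1.391 × 10^9) / (4.0375 × 10^-8) = 3.4452 × 10^16 km = (3.4452 × 10^16) / (9.461 × 10^12) ly = 3641.5 ly.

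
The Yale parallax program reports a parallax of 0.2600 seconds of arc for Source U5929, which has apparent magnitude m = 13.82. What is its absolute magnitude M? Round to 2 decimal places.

M = 15.89

d = 1/p = 1/0.2600″ = 3.8462 pc.
m − M = 5 log₁₀(3.8462) − 5 = 2.9252 − 5 = -2.0748.
M = m − (m − M) = 13.82 − (-2.0748) = 15.89.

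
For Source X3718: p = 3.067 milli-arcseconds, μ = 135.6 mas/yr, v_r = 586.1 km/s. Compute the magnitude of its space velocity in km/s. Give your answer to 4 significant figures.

622.4 km/s

d = 1/p = 1/0.003067″ = 326.05 pc.
μ = 135.6 mas/yr = 0.1356 ″/yr.
v_t = 4.740 μ d = 4.740 × 0.1356 × 326.05 = 209.57 km/s.
v = √(v_r² + v_t²) = √(586.1² + 209.57²) = √387433 = 622.44 km/s.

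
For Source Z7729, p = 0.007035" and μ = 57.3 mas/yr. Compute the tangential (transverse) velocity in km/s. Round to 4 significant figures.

38.61 km/s

d = 1/p = 1/0.007035″ = 142.15 pc.
μ = 57.3 mas/yr = 0.0573 ″/yr.
v_t = 4.74 × μ × d = 4.74 × 0.0573 × 142.15 = 38.608 km/s.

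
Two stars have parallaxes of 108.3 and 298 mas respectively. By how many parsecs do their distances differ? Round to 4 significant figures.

d_A = 1/0.1083″ = 9.2336 pc; d_B = 1/0.2980″ = 3.3557 pc.
|d_B − d_A| = |3.3557 − 9.2336| = 5.8779 pc.

5.878 pc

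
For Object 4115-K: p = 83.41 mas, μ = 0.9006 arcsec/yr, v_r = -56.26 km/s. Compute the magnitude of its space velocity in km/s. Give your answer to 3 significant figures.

76.1 km/s

d = 1/p = 1/0.08341″ = 11.989 pc.
v_t = 4.740 μ d = 4.740 × 0.9006 × 11.989 = 51.179 km/s.
v = √(v_r² + v_t²) = √((-56.26)² + 51.179²) = √5784.48 = 76.056 km/s.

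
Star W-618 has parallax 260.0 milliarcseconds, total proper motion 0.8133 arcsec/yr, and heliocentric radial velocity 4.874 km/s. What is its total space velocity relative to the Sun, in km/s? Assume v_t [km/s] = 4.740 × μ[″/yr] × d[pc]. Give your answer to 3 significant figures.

15.6 km/s

d = 1/p = 1/0.2600″ = 3.8462 pc.
v_t = 4.740 μ d = 4.740 × 0.8133 × 3.8462 = 14.827 km/s.
v = √(v_r² + v_t²) = √(4.874² + 14.827²) = √243.596 = 15.608 km/s.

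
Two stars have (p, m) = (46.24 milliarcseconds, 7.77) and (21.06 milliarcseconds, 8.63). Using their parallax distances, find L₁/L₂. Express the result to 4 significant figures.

d₁ = 1/p₁ = 1/0.04624″ = 21.626 pc; d₂ = 1/p₂ = 1/0.02106″ = 47.483 pc.
M₁ = m₁ − 5 log₁₀ d₁ + 5 = 7.77 − 6.6749 + 5 = 6.0951.
M₂ = 8.63 − 8.3827 + 5 = 5.2473.
L₁/L₂ = 10^(0.4(M₂ − M₁)) = 10^(0.4 × (-0.8478)) = 10^(-0.33912) = 0.45802.

L₁/L₂ = 0.4580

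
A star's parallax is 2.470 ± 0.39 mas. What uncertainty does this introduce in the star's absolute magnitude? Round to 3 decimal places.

σ_M = 0.343 mag

M = m − 5 log₁₀ d + 5 = m + 5 log₁₀ p + 5, so ∂M/∂p = 5/(p ln 10).
σ_M = (5/ln 10) · (σ_p/p) = 2.1715 × 0.39/2.470 = 2.1715 × 0.15789 = 0.34286.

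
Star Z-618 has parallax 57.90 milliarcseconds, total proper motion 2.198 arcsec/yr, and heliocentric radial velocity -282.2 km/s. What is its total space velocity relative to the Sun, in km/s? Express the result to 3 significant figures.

d = 1/p = 1/0.05790″ = 17.271 pc.
v_t = 4.740 μ d = 4.740 × 2.198 × 17.271 = 179.94 km/s.
v = √(v_r² + v_t²) = √((-282.2)² + 179.94²) = √112015 = 334.69 km/s.

335 km/s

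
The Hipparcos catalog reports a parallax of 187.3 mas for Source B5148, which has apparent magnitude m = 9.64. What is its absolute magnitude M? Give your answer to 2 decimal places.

M = 11.00

d = 1/p = 1/0.1873″ = 5.339 pc.
m − M = 5 log₁₀(5.339) − 5 = 3.6373 − 5 = -1.3627.
M = m − (m − M) = 9.64 − (-1.3627) = 11.00.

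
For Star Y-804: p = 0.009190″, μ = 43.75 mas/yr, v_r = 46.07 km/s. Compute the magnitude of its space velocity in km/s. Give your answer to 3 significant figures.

d = 1/p = 1/0.009190″ = 108.81 pc.
μ = 43.75 mas/yr = 0.04375 ″/yr.
v_t = 4.740 μ d = 4.740 × 0.04375 × 108.81 = 22.564 km/s.
v = √(v_r² + v_t²) = √(46.07² + 22.564²) = √2631.58 = 51.299 km/s.

51.3 km/s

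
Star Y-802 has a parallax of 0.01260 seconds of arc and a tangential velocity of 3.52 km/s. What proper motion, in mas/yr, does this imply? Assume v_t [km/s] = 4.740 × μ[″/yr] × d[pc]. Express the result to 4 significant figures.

9.357 mas/yr

d = 1/p = 1/0.01260″ = 79.365 pc.
μ = v_t / (4.74 d) = 3.52 / (4.74 × 79.365) = 3.52 / 376.19 = 0.009357 ″/yr = 9.357 mas/yr.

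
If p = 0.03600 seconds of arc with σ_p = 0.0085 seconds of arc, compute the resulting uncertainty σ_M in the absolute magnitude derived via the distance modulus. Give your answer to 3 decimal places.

σ_M = 0.513 mag

M = m − 5 log₁₀ d + 5 = m + 5 log₁₀ p + 5, so ∂M/∂p = 5/(p ln 10).
σ_M = (5/ln 10) · (σ_p/p) = 2.1715 × 0.0085/0.03600 = 2.1715 × 0.23611 = 0.51271.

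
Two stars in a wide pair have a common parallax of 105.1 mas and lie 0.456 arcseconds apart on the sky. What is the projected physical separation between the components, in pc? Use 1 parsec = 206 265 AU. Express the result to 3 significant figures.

d = 1/p = 1/0.1051″ = 9.5147 pc.
At distance d (pc), an angle of θ arcsec spans θ·d AU: s = 0.456 × 9.5147 = 4.3387 AU.
= 4.3387 / 206265 = 2.1035 × 10^-5 pc.

2.10 × 10^-5 pc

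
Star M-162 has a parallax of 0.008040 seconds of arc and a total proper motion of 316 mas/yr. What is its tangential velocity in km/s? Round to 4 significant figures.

186.3 km/s

d = 1/p = 1/0.008040″ = 124.38 pc.
μ = 316 mas/yr = 0.316 ″/yr.
v_t = 4.74 × μ × d = 4.74 × 0.316 × 124.38 = 186.3 km/s.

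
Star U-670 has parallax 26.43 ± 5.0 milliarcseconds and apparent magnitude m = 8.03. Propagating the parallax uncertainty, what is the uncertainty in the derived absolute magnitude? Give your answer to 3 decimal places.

M = m − 5 log₁₀ d + 5 = m + 5 log₁₀ p + 5, so ∂M/∂p = 5/(p ln 10).
σ_M = (5/ln 10) · (σ_p/p) = 2.1715 × 5.0/26.43 = 2.1715 × 0.18918 = 0.4108.

σ_M = 0.411 mag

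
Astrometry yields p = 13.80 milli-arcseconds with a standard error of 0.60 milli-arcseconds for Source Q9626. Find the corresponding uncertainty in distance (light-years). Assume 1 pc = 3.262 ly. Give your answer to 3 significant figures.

10.3 ly

d = 1/p, so σ_d = σ_p / p².
σ_d = 0.000600 / (0.01380)² = 0.000600 / 0.00019044 = 3.1506 pc = 3.1506 × 3.262 ly = 10.277 ly.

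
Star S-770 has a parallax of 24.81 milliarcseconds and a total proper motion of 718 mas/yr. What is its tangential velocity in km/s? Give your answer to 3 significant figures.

d = 1/p = 1/0.02481″ = 40.306 pc.
μ = 718 mas/yr = 0.718 ″/yr.
v_t = 4.74 × μ × d = 4.74 × 0.718 × 40.306 = 137.17 km/s.

137 km/s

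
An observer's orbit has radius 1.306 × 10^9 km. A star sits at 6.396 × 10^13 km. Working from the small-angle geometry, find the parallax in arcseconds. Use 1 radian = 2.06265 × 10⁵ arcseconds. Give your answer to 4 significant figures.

θ ≈ B/d = (1.306 × 10^9) / (6.396 × 10^13) = 2.0419 × 10^-5 rad.
In arcseconds: 2.0419 × 10^-5 × 206265 = 4.2117″.

4.212 arcsec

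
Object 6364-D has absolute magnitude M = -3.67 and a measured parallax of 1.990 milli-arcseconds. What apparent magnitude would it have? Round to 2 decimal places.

m = 4.84

d = 1/p = 1/0.001990″ = 502.51 pc.
m − M = 5 log₁₀ d − 5 = 5 log₁₀(502.51) − 5 = 13.5057 − 5 = 8.5057.
m = M + (m − M) = -3.67 + 8.5057 = 4.84.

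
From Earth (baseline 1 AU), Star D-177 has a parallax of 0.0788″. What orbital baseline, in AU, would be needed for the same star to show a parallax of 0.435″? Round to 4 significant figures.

Parallax scales linearly with baseline: p ∝ B, so B = p_target / p_Earth × 1 AU.
B = 0.435 / 0.0788 = 5.5203 AU.

5.520 AU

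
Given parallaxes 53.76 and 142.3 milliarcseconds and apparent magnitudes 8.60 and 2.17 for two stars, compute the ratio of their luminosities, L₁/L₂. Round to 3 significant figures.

d₁ = 1/p₁ = 1/0.05376″ = 18.601 pc; d₂ = 1/p₂ = 1/0.1423″ = 7.0274 pc.
M₁ = m₁ − 5 log₁₀ d₁ + 5 = 8.60 − 6.3477 + 5 = 7.2523.
M₂ = 2.17 − 4.2340 + 5 = 2.9360.
L₁/L₂ = 10^(0.4(M₂ − M₁)) = 10^(0.4 × (-4.3163)) = 10^(-1.72652) = 0.018771.

L₁/L₂ = 0.0188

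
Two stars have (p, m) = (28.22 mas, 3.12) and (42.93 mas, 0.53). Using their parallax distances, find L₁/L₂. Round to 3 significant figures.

L₁/L₂ = 0.213

d₁ = 1/p₁ = 1/0.02822″ = 35.436 pc; d₂ = 1/p₂ = 1/0.04293″ = 23.294 pc.
M₁ = m₁ − 5 log₁₀ d₁ + 5 = 3.12 − 7.7472 + 5 = 0.3728.
M₂ = 0.53 − 6.8362 + 5 = -1.3062.
L₁/L₂ = 10^(0.4(M₂ − M₁)) = 10^(0.4 × (-1.6790)) = 10^(-0.67160) = 0.21301.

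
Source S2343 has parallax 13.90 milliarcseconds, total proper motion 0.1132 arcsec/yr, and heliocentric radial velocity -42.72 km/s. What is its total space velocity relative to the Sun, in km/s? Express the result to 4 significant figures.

57.58 km/s

d = 1/p = 1/0.01390″ = 71.942 pc.
v_t = 4.740 μ d = 4.740 × 0.1132 × 71.942 = 38.602 km/s.
v = √(v_r² + v_t²) = √((-42.72)² + 38.602²) = √3315.11 = 57.577 km/s.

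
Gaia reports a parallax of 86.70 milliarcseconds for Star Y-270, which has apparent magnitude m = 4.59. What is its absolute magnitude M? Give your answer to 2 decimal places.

d = 1/p = 1/0.08670″ = 11.534 pc.
m − M = 5 log₁₀(11.534) − 5 = 5.3099 − 5 = 0.3099.
M = m − (m − M) = 4.59 − 0.3099 = 4.28.

M = 4.28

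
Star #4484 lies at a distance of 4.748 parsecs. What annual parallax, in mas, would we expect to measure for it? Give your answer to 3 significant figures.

p = 1/d = 1/4.748 = 0.21061 arcsec.
= 0.21061 × 1000 = 210.61 mas.

211 mas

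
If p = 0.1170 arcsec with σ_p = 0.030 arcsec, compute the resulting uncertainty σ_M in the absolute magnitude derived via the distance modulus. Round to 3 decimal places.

σ_M = 0.557 mag

M = m − 5 log₁₀ d + 5 = m + 5 log₁₀ p + 5, so ∂M/∂p = 5/(p ln 10).
σ_M = (5/ln 10) · (σ_p/p) = 2.1715 × 0.030/0.1170 = 2.1715 × 0.25641 = 0.55679.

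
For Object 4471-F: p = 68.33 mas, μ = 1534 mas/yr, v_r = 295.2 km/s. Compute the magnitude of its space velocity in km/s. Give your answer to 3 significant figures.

314 km/s

d = 1/p = 1/0.06833″ = 14.635 pc.
μ = 1534 mas/yr = 1.534 ″/yr.
v_t = 4.740 μ d = 4.740 × 1.534 × 14.635 = 106.41 km/s.
v = √(v_r² + v_t²) = √(295.2² + 106.41²) = √98466.1 = 313.79 km/s.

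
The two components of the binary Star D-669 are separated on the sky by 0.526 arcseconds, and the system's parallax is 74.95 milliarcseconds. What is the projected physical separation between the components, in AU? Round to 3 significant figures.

7.02 AU

d = 1/p = 1/0.07495″ = 13.342 pc.
At distance d (pc), an angle of θ arcsec spans θ·d AU: s = 0.526 × 13.342 = 7.0179 AU.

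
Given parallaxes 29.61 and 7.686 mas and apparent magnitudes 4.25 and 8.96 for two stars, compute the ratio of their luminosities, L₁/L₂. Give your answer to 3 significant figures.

d₁ = 1/p₁ = 1/0.02961″ = 33.772 pc; d₂ = 1/p₂ = 1/0.007686″ = 130.11 pc.
M₁ = m₁ − 5 log₁₀ d₁ + 5 = 4.25 − 7.6428 + 5 = 1.6072.
M₂ = 8.96 − 10.5716 + 5 = 3.3884.
L₁/L₂ = 10^(0.4(M₂ − M₁)) = 10^(0.4 × 1.7812) = 10^0.71248 = 5.158.

L₁/L₂ = 5.16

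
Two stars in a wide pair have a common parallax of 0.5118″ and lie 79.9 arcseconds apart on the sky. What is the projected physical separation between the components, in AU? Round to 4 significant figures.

d = 1/p = 1/0.5118″ = 1.9539 pc.
At distance d (pc), an angle of θ arcsec spans θ·d AU: s = 79.9 × 1.9539 = 156.12 AU.

156.1 AU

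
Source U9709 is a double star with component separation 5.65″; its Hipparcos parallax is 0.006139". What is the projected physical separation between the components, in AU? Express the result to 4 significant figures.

920.3 AU

d = 1/p = 1/0.006139″ = 162.89 pc.
At distance d (pc), an angle of θ arcsec spans θ·d AU: s = 5.65 × 162.89 = 920.33 AU.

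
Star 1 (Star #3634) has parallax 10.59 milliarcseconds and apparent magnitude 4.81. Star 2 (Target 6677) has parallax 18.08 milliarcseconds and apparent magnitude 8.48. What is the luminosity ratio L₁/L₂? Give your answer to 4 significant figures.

L₁/L₂ = 85.63

d₁ = 1/p₁ = 1/0.01059″ = 94.429 pc; d₂ = 1/p₂ = 1/0.01808″ = 55.31 pc.
M₁ = m₁ − 5 log₁₀ d₁ + 5 = 4.81 − 9.8755 + 5 = -0.0655.
M₂ = 8.48 − 8.7140 + 5 = 4.7660.
L₁/L₂ = 10^(0.4(M₂ − M₁)) = 10^(0.4 × 4.8315) = 10^1.93260 = 85.625.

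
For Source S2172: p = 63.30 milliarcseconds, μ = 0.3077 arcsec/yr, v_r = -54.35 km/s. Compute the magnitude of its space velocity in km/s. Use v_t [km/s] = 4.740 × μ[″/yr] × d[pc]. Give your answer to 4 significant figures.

d = 1/p = 1/0.06330″ = 15.798 pc.
v_t = 4.740 μ d = 4.740 × 0.3077 × 15.798 = 23.041 km/s.
v = √(v_r² + v_t²) = √((-54.35)² + 23.041²) = √3484.81 = 59.032 km/s.

59.03 km/s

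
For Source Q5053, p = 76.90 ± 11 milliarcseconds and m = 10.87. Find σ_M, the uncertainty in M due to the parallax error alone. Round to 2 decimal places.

M = m − 5 log₁₀ d + 5 = m + 5 log₁₀ p + 5, so ∂M/∂p = 5/(p ln 10).
σ_M = (5/ln 10) · (σ_p/p) = 2.1715 × 11/76.90 = 2.1715 × 0.14304 = 0.31061.

σ_M = 0.31 mag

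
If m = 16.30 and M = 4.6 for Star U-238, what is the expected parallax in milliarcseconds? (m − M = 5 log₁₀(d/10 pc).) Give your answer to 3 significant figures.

m − M = 16.30 − 4.6 = 11.70.
d = 10^((m−M)/5 + 1) = 10^3.340 = 2187.8 pc.
p = 1/d = 1/2187.8 = 0.00045708 arcsec = 0.45708 mas.

0.457 mas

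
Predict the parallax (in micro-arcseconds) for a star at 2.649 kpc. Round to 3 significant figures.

378 μas

d = 2.649 kpc = 2649 pc.
p = 1/d = 1/2649 = 0.0003775 arcsec.
= 0.0003775 × 10⁶ = 377.5 μas.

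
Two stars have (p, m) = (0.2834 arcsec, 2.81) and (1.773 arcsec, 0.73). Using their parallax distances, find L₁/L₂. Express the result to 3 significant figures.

d₁ = 1/p₁ = 1/0.2834″ = 3.5286 pc; d₂ = 1/p₂ = 1/1.773″ = 0.56402 pc.
M₁ = m₁ − 5 log₁₀ d₁ + 5 = 2.81 − 2.7380 + 5 = 5.0720.
M₂ = 0.73 − (-1.2435) + 5 = 6.9735.
L₁/L₂ = 10^(0.4(M₂ − M₁)) = 10^(0.4 × 1.9015) = 10^0.76060 = 5.7624.

L₁/L₂ = 5.76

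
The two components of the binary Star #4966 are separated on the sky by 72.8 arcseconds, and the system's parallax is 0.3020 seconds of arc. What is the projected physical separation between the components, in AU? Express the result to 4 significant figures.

241.1 AU

d = 1/p = 1/0.3020″ = 3.3113 pc.
At distance d (pc), an angle of θ arcsec spans θ·d AU: s = 72.8 × 3.3113 = 241.06 AU.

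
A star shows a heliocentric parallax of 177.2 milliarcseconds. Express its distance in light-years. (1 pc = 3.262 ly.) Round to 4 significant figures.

p = 177.2 milliarcseconds = 0.1772 arcsec.
d = 1/p = 1/0.1772 = 5.6433 pc.
In light-years: 5.6433 × 3.262 = 18.408 ly.

18.41 light years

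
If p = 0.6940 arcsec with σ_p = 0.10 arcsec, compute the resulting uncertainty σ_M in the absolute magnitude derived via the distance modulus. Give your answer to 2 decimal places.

M = m − 5 log₁₀ d + 5 = m + 5 log₁₀ p + 5, so ∂M/∂p = 5/(p ln 10).
σ_M = (5/ln 10) · (σ_p/p) = 2.1715 × 0.10/0.6940 = 2.1715 × 0.14409 = 0.31289.

σ_M = 0.31 mag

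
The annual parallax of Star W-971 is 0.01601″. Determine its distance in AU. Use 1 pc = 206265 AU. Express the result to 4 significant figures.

d = 1/p = 1/0.01601 = 62.461 pc.
In AU: 62.461 × 206265 = 1.2884 × 10^7 AU.

1.288 × 10^7 AU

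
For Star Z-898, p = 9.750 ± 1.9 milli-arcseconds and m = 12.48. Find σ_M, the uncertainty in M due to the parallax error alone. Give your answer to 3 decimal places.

σ_M = 0.423 mag

M = m − 5 log₁₀ d + 5 = m + 5 log₁₀ p + 5, so ∂M/∂p = 5/(p ln 10).
σ_M = (5/ln 10) · (σ_p/p) = 2.1715 × 1.9/9.750 = 2.1715 × 0.19487 = 0.42316.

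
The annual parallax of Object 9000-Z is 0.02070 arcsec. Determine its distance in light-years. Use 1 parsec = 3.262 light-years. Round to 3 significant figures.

158 light years

d = 1/p = 1/0.02070 = 48.309 pc.
In light-years: 48.309 × 3.262 = 157.58 ly.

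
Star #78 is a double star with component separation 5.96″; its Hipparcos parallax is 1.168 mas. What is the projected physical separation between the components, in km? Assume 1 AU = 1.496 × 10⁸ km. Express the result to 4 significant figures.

7.634 × 10^11 km

d = 1/p = 1/0.001168″ = 856.16 pc.
At distance d (pc), an angle of θ arcsec spans θ·d AU: s = 5.96 × 856.16 = 5102.7 AU.
= 5102.7 × 1.496 × 10⁸ km = 7.6336 × 10^11 km.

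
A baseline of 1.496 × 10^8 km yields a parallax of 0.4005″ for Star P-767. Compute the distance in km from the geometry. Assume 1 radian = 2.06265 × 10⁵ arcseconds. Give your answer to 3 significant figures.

θ = 0.4005″ = 0.4005/206265 = 1.9417 × 10^-6 rad.
d = B/θ = (1.496 × 10^8) / (1.9417 × 10^-6) = 7.7046 × 10^13 km.

7.70 × 10^13 km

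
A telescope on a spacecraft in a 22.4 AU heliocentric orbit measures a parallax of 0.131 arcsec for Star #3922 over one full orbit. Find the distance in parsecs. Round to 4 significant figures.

With baseline B (in AU) and parallax p (in arcsec), d = B/p parsecs.
d = 22.4 / 0.131 = 170.99 pc.

171.0 pc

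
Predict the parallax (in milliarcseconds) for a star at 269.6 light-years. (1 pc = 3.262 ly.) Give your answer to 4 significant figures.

d = 269.6 ly ÷ 3.262 = 82.649 pc.
p = 1/d = 1/82.649 = 0.012099 arcsec.
= 0.012099 × 1000 = 12.099 mas.

12.10 mas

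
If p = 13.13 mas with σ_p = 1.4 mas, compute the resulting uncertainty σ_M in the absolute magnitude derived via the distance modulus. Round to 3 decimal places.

M = m − 5 log₁₀ d + 5 = m + 5 log₁₀ p + 5, so ∂M/∂p = 5/(p ln 10).
σ_M = (5/ln 10) · (σ_p/p) = 2.1715 × 1.4/13.13 = 2.1715 × 0.10663 = 0.23155.

σ_M = 0.232 mag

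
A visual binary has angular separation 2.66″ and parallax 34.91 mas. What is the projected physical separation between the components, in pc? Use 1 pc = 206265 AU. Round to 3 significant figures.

d = 1/p = 1/0.03491″ = 28.645 pc.
At distance d (pc), an angle of θ arcsec spans θ·d AU: s = 2.66 × 28.645 = 76.196 AU.
= 76.196 / 206265 = 0.00036941 pc.

0.000369 pc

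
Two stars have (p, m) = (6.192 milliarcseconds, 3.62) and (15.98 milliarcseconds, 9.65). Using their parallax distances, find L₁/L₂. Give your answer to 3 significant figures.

d₁ = 1/p₁ = 1/0.006192″ = 161.5 pc; d₂ = 1/p₂ = 1/0.01598″ = 62.578 pc.
M₁ = m₁ − 5 log₁₀ d₁ + 5 = 3.62 − 11.0409 + 5 = -2.4209.
M₂ = 9.65 − 8.9821 + 5 = 5.6679.
L₁/L₂ = 10^(0.4(M₂ − M₁)) = 10^(0.4 × 8.0888) = 10^3.23552 = 1720.

L₁/L₂ = 1720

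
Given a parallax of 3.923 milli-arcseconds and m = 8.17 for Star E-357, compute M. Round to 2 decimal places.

d = 1/p = 1/0.003923″ = 254.91 pc.
m − M = 5 log₁₀(254.91) − 5 = 12.0319 − 5 = 7.0319.
M = m − (m − M) = 8.17 − 7.0319 = 1.14.

M = 1.14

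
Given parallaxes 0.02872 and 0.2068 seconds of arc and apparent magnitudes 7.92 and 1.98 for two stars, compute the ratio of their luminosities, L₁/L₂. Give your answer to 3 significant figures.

L₁/L₂ = 0.218

d₁ = 1/p₁ = 1/0.02872″ = 34.819 pc; d₂ = 1/p₂ = 1/0.2068″ = 4.8356 pc.
M₁ = m₁ − 5 log₁₀ d₁ + 5 = 7.92 − 7.7091 + 5 = 5.2109.
M₂ = 1.98 − 3.4223 + 5 = 3.5577.
L₁/L₂ = 10^(0.4(M₂ − M₁)) = 10^(0.4 × (-1.6532)) = 10^(-0.66128) = 0.21813.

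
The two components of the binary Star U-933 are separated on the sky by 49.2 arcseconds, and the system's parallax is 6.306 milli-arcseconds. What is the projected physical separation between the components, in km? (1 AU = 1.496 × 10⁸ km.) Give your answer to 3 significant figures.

1.17 × 10^12 km

d = 1/p = 1/0.006306″ = 158.58 pc.
At distance d (pc), an angle of θ arcsec spans θ·d AU: s = 49.2 × 158.58 = 7802.1 AU.
= 7802.1 × 1.496 × 10⁸ km = 1.1672 × 10^12 km.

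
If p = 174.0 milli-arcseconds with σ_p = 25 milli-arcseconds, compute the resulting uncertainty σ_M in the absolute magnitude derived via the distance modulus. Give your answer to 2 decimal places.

σ_M = 0.31 mag

M = m − 5 log₁₀ d + 5 = m + 5 log₁₀ p + 5, so ∂M/∂p = 5/(p ln 10).
σ_M = (5/ln 10) · (σ_p/p) = 2.1715 × 25/174.0 = 2.1715 × 0.14368 = 0.312.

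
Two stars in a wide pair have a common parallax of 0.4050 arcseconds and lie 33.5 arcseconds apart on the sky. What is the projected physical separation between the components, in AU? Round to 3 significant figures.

d = 1/p = 1/0.4050″ = 2.4691 pc.
At distance d (pc), an angle of θ arcsec spans θ·d AU: s = 33.5 × 2.4691 = 82.715 AU.

82.7 AU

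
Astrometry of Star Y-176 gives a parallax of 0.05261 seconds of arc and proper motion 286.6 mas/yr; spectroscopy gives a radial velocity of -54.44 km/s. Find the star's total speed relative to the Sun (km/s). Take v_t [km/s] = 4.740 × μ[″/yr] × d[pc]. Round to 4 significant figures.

60.25 km/s

d = 1/p = 1/0.05261″ = 19.008 pc.
μ = 286.6 mas/yr = 0.2866 ″/yr.
v_t = 4.740 μ d = 4.740 × 0.2866 × 19.008 = 25.822 km/s.
v = √(v_r² + v_t²) = √((-54.44)² + 25.822²) = √3630.49 = 60.254 km/s.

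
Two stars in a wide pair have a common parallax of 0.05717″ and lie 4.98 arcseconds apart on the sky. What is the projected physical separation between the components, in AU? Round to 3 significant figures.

87.1 AU

d = 1/p = 1/0.05717″ = 17.492 pc.
At distance d (pc), an angle of θ arcsec spans θ·d AU: s = 4.98 × 17.492 = 87.11 AU.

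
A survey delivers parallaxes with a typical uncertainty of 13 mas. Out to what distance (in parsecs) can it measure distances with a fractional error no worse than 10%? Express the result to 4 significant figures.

7.692 pc

σ_d/d = σ_p/p, so the condition is σ_p/p ≤ 0.10, i.e. p ≥ σ_p/0.10.
p_min = 13/0.10 = 130 mas = 0.13 arcsec.
d_max = 1/p_min = 1/0.13 = 7.6923 pc.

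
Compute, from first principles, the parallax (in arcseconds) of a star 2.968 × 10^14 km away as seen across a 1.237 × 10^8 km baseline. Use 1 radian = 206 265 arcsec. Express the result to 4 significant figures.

0.08597 arcsec

θ ≈ B/d = (1.237 × 10^8) / (2.968 × 10^14) = 4.1678 × 10^-7 rad.
In arcseconds: 4.1678 × 10^-7 × 206265 = 0.085967″.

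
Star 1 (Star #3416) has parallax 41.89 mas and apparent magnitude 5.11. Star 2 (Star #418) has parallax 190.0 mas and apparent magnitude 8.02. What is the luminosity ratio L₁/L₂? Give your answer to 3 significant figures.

d₁ = 1/p₁ = 1/0.04189″ = 23.872 pc; d₂ = 1/p₂ = 1/0.1900″ = 5.2632 pc.
M₁ = m₁ − 5 log₁₀ d₁ + 5 = 5.11 − 6.8894 + 5 = 3.2206.
M₂ = 8.02 − 3.6062 + 5 = 9.4138.
L₁/L₂ = 10^(0.4(M₂ − M₁)) = 10^(0.4 × 6.1932) = 10^2.47728 = 300.11.

L₁/L₂ = 300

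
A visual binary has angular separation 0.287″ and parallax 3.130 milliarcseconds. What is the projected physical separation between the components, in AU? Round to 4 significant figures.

d = 1/p = 1/0.003130″ = 319.49 pc.
At distance d (pc), an angle of θ arcsec spans θ·d AU: s = 0.287 × 319.49 = 91.694 AU.

91.69 AU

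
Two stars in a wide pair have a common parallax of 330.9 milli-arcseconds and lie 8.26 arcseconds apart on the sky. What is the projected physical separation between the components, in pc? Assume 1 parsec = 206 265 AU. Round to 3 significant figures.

d = 1/p = 1/0.3309″ = 3.0221 pc.
At distance d (pc), an angle of θ arcsec spans θ·d AU: s = 8.26 × 3.0221 = 24.963 AU.
= 24.963 / 206265 = 0.00012102 pc.

0.000121 pc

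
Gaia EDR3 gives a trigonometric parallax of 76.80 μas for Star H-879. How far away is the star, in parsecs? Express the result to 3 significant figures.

13000 pc

p = 76.80 μas = 0.00007680 arcsec.
d = 1/p = 1/0.00007680 = 13021 pc.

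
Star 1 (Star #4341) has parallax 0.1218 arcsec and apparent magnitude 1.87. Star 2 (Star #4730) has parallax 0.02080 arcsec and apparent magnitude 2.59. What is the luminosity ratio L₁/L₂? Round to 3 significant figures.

d₁ = 1/p₁ = 1/0.1218″ = 8.2102 pc; d₂ = 1/p₂ = 1/0.02080″ = 48.077 pc.
M₁ = m₁ − 5 log₁₀ d₁ + 5 = 1.87 − 4.5718 + 5 = 2.2982.
M₂ = 2.59 − 8.4097 + 5 = -0.8197.
L₁/L₂ = 10^(0.4(M₂ − M₁)) = 10^(0.4 × (-3.1179)) = 10^(-1.24716) = 0.056603.

L₁/L₂ = 0.0566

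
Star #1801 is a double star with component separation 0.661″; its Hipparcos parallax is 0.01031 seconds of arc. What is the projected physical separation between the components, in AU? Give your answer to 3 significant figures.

d = 1/p = 1/0.01031″ = 96.993 pc.
At distance d (pc), an angle of θ arcsec spans θ·d AU: s = 0.661 × 96.993 = 64.112 AU.

64.1 AU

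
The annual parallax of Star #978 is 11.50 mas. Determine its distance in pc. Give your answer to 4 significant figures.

86.96 pc

p = 11.50 mas = 0.01150 arcsec.
d = 1/p = 1/0.01150 = 86.957 pc.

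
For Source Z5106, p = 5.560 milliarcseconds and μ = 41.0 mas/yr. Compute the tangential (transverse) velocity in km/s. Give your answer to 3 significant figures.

35.0 km/s

d = 1/p = 1/0.005560″ = 179.86 pc.
μ = 41.0 mas/yr = 0.0410 ″/yr.
v_t = 4.74 × μ × d = 4.74 × 0.0410 × 179.86 = 34.954 km/s.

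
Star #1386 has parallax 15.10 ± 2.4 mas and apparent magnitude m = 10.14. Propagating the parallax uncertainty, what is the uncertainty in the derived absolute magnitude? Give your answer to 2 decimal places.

σ_M = 0.35 mag

M = m − 5 log₁₀ d + 5 = m + 5 log₁₀ p + 5, so ∂M/∂p = 5/(p ln 10).
σ_M = (5/ln 10) · (σ_p/p) = 2.1715 × 2.4/15.10 = 2.1715 × 0.15894 = 0.34514.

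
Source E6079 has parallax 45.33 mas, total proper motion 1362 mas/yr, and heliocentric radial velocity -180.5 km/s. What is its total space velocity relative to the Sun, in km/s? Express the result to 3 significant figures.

230 km/s

d = 1/p = 1/0.04533″ = 22.06 pc.
μ = 1362 mas/yr = 1.362 ″/yr.
v_t = 4.740 μ d = 4.740 × 1.362 × 22.06 = 142.42 km/s.
v = √(v_r² + v_t²) = √((-180.5)² + 142.42²) = √52863.7 = 229.92 km/s.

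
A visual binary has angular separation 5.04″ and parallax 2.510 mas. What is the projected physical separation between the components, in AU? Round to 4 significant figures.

2008 AU

d = 1/p = 1/0.002510″ = 398.41 pc.
At distance d (pc), an angle of θ arcsec spans θ·d AU: s = 5.04 × 398.41 = 2008 AU.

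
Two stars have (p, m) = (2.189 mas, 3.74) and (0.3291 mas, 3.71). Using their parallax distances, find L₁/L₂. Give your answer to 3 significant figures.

L₁/L₂ = 0.0220

d₁ = 1/p₁ = 1/0.002189″ = 456.83 pc; d₂ = 1/p₂ = 1/0.0003291″ = 3038.6 pc.
M₁ = m₁ − 5 log₁₀ d₁ + 5 = 3.74 − 13.2988 + 5 = -4.5588.
M₂ = 3.71 − 17.4134 + 5 = -8.7034.
L₁/L₂ = 10^(0.4(M₂ − M₁)) = 10^(0.4 × (-4.1446)) = 10^(-1.65784) = 0.021987.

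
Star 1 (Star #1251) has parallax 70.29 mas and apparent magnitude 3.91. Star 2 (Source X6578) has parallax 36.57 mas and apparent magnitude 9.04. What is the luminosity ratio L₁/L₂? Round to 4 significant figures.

L₁/L₂ = 30.51

d₁ = 1/p₁ = 1/0.07029″ = 14.227 pc; d₂ = 1/p₂ = 1/0.03657″ = 27.345 pc.
M₁ = m₁ − 5 log₁₀ d₁ + 5 = 3.91 − 5.7656 + 5 = 3.1444.
M₂ = 9.04 − 7.1844 + 5 = 6.8556.
L₁/L₂ = 10^(0.4(M₂ − M₁)) = 10^(0.4 × 3.7112) = 10^1.48448 = 30.513.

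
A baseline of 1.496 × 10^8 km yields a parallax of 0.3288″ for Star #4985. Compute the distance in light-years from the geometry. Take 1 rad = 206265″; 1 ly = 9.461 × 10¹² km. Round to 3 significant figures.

9.92 ly

θ = 0.3288″ = 0.3288/206265 = 1.5941 × 10^-6 rad.
d = B/θ = (1.496 × 10^8) / (1.5941 × 10^-6) = 9.3846 × 10^13 km = (9.3846 × 10^13) / (9.461 × 10^12) ly = 9.9192 ly.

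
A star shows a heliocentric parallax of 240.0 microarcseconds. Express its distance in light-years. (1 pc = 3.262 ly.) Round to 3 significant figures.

p = 240.0 microarcseconds = 0.0002400 arcsec.
d = 1/p = 1/0.0002400 = 4166.7 pc.
In light-years: 4166.7 × 3.262 = 13592 ly.

13600 light years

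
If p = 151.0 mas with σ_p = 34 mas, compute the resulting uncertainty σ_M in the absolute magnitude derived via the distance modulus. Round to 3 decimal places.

σ_M = 0.489 mag

M = m − 5 log₁₀ d + 5 = m + 5 log₁₀ p + 5, so ∂M/∂p = 5/(p ln 10).
σ_M = (5/ln 10) · (σ_p/p) = 2.1715 × 34/151.0 = 2.1715 × 0.22517 = 0.48896.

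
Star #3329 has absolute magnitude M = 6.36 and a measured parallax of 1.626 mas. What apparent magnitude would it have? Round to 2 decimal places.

d = 1/p = 1/0.001626″ = 615.01 pc.
m − M = 5 log₁₀ d − 5 = 5 log₁₀(615.01) − 5 = 13.9444 − 5 = 8.9444.
m = M + (m − M) = 6.36 + 8.9444 = 15.30.

m = 15.30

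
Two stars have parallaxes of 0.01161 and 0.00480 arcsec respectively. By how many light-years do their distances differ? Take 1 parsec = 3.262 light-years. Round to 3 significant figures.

d_A = 1/0.01161″ = 86.133 pc; d_B = 1/0.004800″ = 208.33 pc.
|d_B − d_A| = |208.33 − 86.133| = 122.2 pc = 122.2 × 3.262 ly = 398.62 ly.

399 ly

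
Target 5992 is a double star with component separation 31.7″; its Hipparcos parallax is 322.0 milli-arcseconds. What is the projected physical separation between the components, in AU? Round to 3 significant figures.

d = 1/p = 1/0.3220″ = 3.1056 pc.
At distance d (pc), an angle of θ arcsec spans θ·d AU: s = 31.7 × 3.1056 = 98.448 AU.

98.4 AU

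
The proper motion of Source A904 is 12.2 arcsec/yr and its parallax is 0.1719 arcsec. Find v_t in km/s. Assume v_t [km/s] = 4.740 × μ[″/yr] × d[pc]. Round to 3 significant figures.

336 km/s

d = 1/p = 1/0.1719″ = 5.8173 pc.
v_t = 4.74 × μ × d = 4.74 × 12.2 × 5.8173 = 336.4 km/s.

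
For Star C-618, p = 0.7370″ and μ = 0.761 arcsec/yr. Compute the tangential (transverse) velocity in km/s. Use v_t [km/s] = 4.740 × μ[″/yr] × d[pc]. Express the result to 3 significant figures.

4.89 km/s

d = 1/p = 1/0.7370″ = 1.3569 pc.
v_t = 4.74 × μ × d = 4.74 × 0.761 × 1.3569 = 4.8945 km/s.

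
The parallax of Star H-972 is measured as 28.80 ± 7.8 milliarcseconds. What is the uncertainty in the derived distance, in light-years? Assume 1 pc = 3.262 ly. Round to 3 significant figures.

30.7 ly

d = 1/p, so σ_d = σ_p / p².
σ_d = 0.00780 / (0.02880)² = 0.00780 / 0.00082944 = 9.4039 pc = 9.4039 × 3.262 ly = 30.676 ly.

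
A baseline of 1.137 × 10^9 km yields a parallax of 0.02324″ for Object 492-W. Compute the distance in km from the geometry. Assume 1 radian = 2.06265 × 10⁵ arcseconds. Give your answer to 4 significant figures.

θ = 0.02324″ = 0.02324/206265 = 1.1267 × 10^-7 rad.
d = B/θ = (1.137 × 10^9) / (1.1267 × 10^-7) = 1.0091 × 10^16 km.

1.009 × 10^16 km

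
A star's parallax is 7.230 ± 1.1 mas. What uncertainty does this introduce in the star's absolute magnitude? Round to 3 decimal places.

σ_M = 0.330 mag

M = m − 5 log₁₀ d + 5 = m + 5 log₁₀ p + 5, so ∂M/∂p = 5/(p ln 10).
σ_M = (5/ln 10) · (σ_p/p) = 2.1715 × 1.1/7.230 = 2.1715 × 0.15214 = 0.33037.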